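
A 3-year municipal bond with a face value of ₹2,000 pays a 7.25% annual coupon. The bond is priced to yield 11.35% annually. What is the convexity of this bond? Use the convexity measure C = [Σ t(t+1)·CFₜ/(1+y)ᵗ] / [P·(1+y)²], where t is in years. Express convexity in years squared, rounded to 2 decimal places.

With y = 0.1135:
  t   CF        PV=CF/(1+0.1135)^t    t·PV        t(t+1)·PV
  1       145.00       130.2200       130.2200         260.4401
  2       145.00       116.9466       233.8932         701.6795
  3     2,145.00     1,553.6623     4,660.9870      18,643.9478
  Σ                  1,800.8289     5,025.1002      19,606.0674
P = 1,800.8289.
Convexity = Σ t(t+1)·PV / [P·(1+y)²] = 19,606.0674 / (1,800.8289 × 1.239882) = 8.78087.

8.78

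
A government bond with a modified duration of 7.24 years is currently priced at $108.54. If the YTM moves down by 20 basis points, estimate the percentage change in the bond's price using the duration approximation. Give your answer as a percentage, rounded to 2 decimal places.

Duration approximation: ΔP/P ≈ -D_mod · Δy = -7.24 × (-0.002) = +0.014480.
As a percentage: +1.4480%.

+1.45%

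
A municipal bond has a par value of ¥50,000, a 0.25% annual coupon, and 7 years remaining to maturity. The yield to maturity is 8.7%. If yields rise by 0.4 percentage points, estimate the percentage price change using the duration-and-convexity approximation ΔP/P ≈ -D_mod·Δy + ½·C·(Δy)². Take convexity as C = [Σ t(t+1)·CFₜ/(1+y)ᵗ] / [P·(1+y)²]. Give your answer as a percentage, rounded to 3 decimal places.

-2.511%

With y = 0.087:
  t   CF        PV=CF/(1+0.087)^t    t·PV        t(t+1)·PV
  1       125.00       114.9954       114.9954         229.9908
  2       125.00       105.7915       211.5831         634.7492
  3       125.00        97.3243       291.9730       1,167.8918
  4       125.00        89.5348       358.1392       1,790.6959
  5       125.00        82.3687       411.8436       2,471.0615
  6       125.00        75.7762       454.6571       3,182.5999
  7    50,125.00    27,954.2328   195,679.6293   1,565,437.0347
  Σ                 28,520.0237   197,522.8206   1,574,914.0238
P = 28,520.0237; D_Mac = 6.92576 yrs; D_mod = 6.37144 yrs; C = 46.73561.
Duration effect: -6.37144 × (+0.004) = -0.025486
Convexity effect: 0.5 × 46.73561 × (0.004)² = +0.0003739
ΔP/P ≈ -0.025486 + 0.0003739 = -0.025112 = -2.5112%.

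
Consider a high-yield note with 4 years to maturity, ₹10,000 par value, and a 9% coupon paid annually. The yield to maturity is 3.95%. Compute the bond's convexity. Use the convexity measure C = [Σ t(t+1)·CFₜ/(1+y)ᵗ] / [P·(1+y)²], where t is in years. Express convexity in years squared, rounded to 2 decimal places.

15.88

With y = 0.0395:
  t   CF        PV=CF/(1+0.0395)^t    t·PV        t(t+1)·PV
  1       900.00       865.8009       865.8009       1,731.6017
  2       900.00       832.9013     1,665.8025       4,997.4076
  3       900.00       801.2518     2,403.7555       9,615.0218
  4    10,900.00     9,335.3052    37,341.2210     186,706.1050
  Σ                 11,835.2592    42,276.5799     203,050.1362
P = 11,835.2592.
Convexity = Σ t(t+1)·PV / [P·(1+y)²] = 203,050.1362 / (11,835.2592 × 1.080560) = 15.87730.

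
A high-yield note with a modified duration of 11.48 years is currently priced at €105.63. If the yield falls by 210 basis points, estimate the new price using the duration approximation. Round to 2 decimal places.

Duration approximation: ΔP/P ≈ -D_mod · Δy = -11.48 × (-0.021) = +0.241080.
New price ≈ 105.63 × (1 + 0.241080) = 131.0952804.

€131.10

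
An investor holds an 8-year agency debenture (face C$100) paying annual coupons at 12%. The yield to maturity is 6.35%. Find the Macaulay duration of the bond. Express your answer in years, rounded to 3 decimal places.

Periodic yield y = 0.0635. Discount each cash flow and weight by its year:
  t   CF        PV=CF/(1+0.0635)^t    t·PV
  1        12.00        11.2835        11.2835
  2        12.00        10.6098        21.2196
  3        12.00         9.9763        29.9288
  4        12.00         9.3806        37.5225
  5        12.00         8.8205        44.1026
  6        12.00         8.2939        49.7631
  7        12.00         7.7986        54.5905
  8       112.00        68.4413       547.5302
  Σ                    134.6044       795.9407
Price P = Σ PV = 134.6044.
Macaulay duration = Σ(t·PV) / P = 795.9407 / 134.6044 = 5.91318 years.

5.913 years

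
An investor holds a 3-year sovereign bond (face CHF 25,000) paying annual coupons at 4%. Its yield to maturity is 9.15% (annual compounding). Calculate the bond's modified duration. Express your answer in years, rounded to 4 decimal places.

2.6360 years

Periodic yield y = 0.0915. First find Macaulay duration:
  t   CF        PV=CF/(1+0.0915)^t    t·PV
  1     1,000.00       916.1704       916.1704
  2     1,000.00       839.3682     1,678.7364
  3    26,000.00    19,994.1123    59,982.3370
  Σ                 21,749.6510    62,577.2438
P = 21,749.6510; Macaulay duration = 62,577.2438 / 21,749.6510 = 2.87716 years.
Modified duration = D_Mac / (1 + y) = 2.87716 / 1.0915 = 2.63597 years.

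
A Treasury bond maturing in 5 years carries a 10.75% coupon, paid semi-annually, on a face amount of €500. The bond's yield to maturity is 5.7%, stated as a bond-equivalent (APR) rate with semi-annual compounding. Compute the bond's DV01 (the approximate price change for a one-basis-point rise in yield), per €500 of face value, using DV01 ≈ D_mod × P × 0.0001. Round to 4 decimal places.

Periodic yield y = 0.0285.
  t   CF        PV=CF/(1+0.0285)^t    t·PV
  1       26.875        26.1303        26.1303
  2       26.875        25.4062        50.8124
  3       26.875        24.7022        74.1066
  4       26.875        24.0177        96.0708
  5       26.875        23.3522       116.7608
  6       26.875        22.7051       136.2304
  7       26.875        22.0759       154.5313
  8       26.875        21.4642       171.7134
  9       26.875        20.8694       187.8245
  10     526.875       397.7999     3,977.9987
  Σ                    608.5229     4,992.1791
P = 608.5229; D_Mac = 8.20376 half-year periods = 4.10188 yrs; D_mod = 3.98822 yrs.
DV01 ≈ 3.98822 × 608.5229 × 0.0001 = 0.242692.

€0.2427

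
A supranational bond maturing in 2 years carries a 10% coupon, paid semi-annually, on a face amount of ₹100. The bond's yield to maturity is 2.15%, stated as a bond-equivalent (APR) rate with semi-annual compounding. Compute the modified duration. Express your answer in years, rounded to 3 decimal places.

Periodic yield y = 0.01075. First find Macaulay duration:
  t   CF        PV=CF/(1+0.01075)^t    t·PV
  1         5.00         4.9468         4.9468
  2         5.00         4.8942         9.7884
  3         5.00         4.8422        14.5265
  4       105.00       100.6038       402.4151
  Σ                    115.2870       431.6768
P = 115.2870; Macaulay duration = 431.6768 / 115.2870 = 3.74437 half-year periods = 1.87218 years.
Modified duration = D_Mac / (1 + y) = 1.87218 / 1.01075 = 1.85227 years.

1.852 years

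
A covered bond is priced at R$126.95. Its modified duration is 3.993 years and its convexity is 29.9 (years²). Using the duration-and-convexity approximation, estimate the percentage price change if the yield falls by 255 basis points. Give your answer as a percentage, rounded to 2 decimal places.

Duration effect: -D_mod·Δy = -3.993 × (-0.0255) = +0.1018215
Convexity effect: ½·C·(Δy)² = 0.5 × 29.9 × (-0.0255)² = +0.0097212375
ΔP/P ≈ +0.1018215 + 0.0097212375 = +0.1115427375
= +11.15427375%.

+11.15%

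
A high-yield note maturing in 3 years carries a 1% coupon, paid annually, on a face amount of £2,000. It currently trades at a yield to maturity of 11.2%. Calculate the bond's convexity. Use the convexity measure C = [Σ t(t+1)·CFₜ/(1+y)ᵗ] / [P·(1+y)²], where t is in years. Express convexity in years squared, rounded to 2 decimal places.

With y = 0.112:
  t   CF        PV=CF/(1+0.112)^t    t·PV        t(t+1)·PV
  1        20.00        17.9856        17.9856          35.9712
  2        20.00        16.1741        32.3482          97.0447
  3     2,020.00     1,469.0515     4,407.1544      17,628.6175
  Σ                  1,503.2112     4,457.4882      17,761.6334
P = 1,503.2112.
Convexity = Σ t(t+1)·PV / [P·(1+y)²] = 17,761.6334 / (1,503.2112 × 1.236544) = 9.55550.

9.56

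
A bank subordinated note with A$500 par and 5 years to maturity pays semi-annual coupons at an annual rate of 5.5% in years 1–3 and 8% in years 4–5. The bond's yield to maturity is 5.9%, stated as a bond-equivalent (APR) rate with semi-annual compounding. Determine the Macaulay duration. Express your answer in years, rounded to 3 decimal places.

Periodic yield y = 0.0295. Discount each cash flow and weight by its period:
  t   CF        PV=CF/(1+0.0295)^t    t·PV
  1        13.75        13.3560        13.3560
  2        13.75        12.9733        25.9466
  3        13.75        12.6015        37.8046
  4        13.75        12.2404        48.9618
  5        13.75        11.8897        59.4485
  6        13.75        11.5490        69.2940
  7        20.00        16.3172       114.2204
  8        20.00        15.8496       126.7971
  9        20.00        15.3955       138.5592
  10      520.00       388.8122     3,888.1216
  Σ                    510.9844     4,522.5097
Price P = Σ PV = 510.9844.
Macaulay duration = Σ(t·PV) / P = 4,522.5097 / 510.9844 = 8.85058 half-year periods.
In years: 8.85058 / 2 = 4.42529 years.

4.425 years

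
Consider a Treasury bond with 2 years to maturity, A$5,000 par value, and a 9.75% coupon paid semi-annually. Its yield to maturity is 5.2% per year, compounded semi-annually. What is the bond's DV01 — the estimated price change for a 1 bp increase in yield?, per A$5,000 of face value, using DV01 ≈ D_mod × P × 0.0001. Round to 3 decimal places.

Periodic yield y = 0.026.
  t   CF        PV=CF/(1+0.026)^t    t·PV
  1       243.75       237.5731       237.5731
  2       243.75       231.5527       463.1055
  3       243.75       225.6849       677.0548
  4     5,243.75     4,732.0850    18,928.3399
  Σ                  5,426.8957    20,306.0732
P = 5,426.8957; D_Mac = 3.74175 half-year periods = 1.87087 yrs; D_mod = 1.82346 yrs.
DV01 ≈ 1.82346 × 5,426.8957 × 0.0001 = 0.989575.

A$0.990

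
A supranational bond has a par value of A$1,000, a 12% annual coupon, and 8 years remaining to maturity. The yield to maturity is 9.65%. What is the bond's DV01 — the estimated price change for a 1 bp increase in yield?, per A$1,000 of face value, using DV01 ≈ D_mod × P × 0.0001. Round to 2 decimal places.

A$0.59

Periodic yield y = 0.0965.
  t   CF        PV=CF/(1+0.0965)^t    t·PV
  1       120.00       109.4391       109.4391
  2       120.00        99.8077       199.6154
  3       120.00        91.0239       273.0716
  4       120.00        83.0131       332.0525
  5       120.00        75.7074       378.5368
  6       120.00        69.0446       414.2673
  7       120.00        62.9681       440.7769
  8     1,120.00       535.9804     4,287.8435
  Σ                  1,126.9843     6,435.6030
P = 1,126.9843; D_Mac = 5.71046 yrs; D_mod = 5.20790 yrs.
DV01 ≈ 5.20790 × 1,126.9843 × 0.0001 = 0.586922.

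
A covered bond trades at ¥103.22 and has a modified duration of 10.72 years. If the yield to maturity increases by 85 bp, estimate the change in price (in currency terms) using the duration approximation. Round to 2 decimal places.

-¥9.41

Duration approximation: ΔP/P ≈ -D_mod · Δy = -10.72 × (+0.0085) = -0.091120.
ΔP ≈ 103.22 × (-0.091120) = -9.4054064.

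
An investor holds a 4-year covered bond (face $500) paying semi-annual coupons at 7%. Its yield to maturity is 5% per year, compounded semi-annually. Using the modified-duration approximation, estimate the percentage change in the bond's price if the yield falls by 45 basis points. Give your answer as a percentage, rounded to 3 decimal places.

Periodic yield y = 0.025. Modified duration first:
  t   CF        PV=CF/(1+0.025)^t    t·PV
  1        17.50        17.0732        17.0732
  2        17.50        16.6568        33.3135
  3        17.50        16.2505        48.7515
  4        17.50        15.8541        63.4165
  5        17.50        15.4675        77.3373
  6        17.50        15.0902        90.5412
  7        17.50        14.7221       103.0550
  8       517.50       424.7364     3,397.8908
  Σ                    535.8507     3,831.3789
P = 535.8507; D_Mac = 7.15009 half-year periods = 3.57504 yrs; D_mod = 3.57504/(1+0.025) = 3.48785 yrs.
ΔP/P ≈ -D_mod · Δy = -3.48785 × (-0.0045) = +0.015695 = +1.5695%.

+1.570%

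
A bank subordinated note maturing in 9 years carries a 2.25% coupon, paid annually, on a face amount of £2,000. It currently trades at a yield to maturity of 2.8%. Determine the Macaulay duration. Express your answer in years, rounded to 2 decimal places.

Periodic yield y = 0.028. Discount each cash flow and weight by its year:
  t   CF        PV=CF/(1+0.028)^t    t·PV
  1        45.00        43.7743        43.7743
  2        45.00        42.5820        85.1640
  3        45.00        41.4222       124.2666
  4        45.00        40.2940       161.1759
  5        45.00        39.1965       195.9823
  6        45.00        38.1289       228.7732
  7        45.00        37.0903       259.6323
  8        45.00        36.0801       288.6407
  9     2,045.00     1,594.9801    14,354.8213
  Σ                  1,913.5484    15,742.2307
Price P = Σ PV = 1,913.5484.
Macaulay duration = Σ(t·PV) / P = 15,742.2307 / 1,913.5484 = 8.22672 years.

8.23 years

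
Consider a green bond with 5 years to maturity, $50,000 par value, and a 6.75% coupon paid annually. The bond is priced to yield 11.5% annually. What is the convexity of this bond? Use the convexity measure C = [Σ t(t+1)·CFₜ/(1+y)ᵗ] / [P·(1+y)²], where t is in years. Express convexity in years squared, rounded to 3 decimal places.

With y = 0.115:
  t   CF        PV=CF/(1+0.115)^t    t·PV        t(t+1)·PV
  1     3,375.00     3,026.9058     3,026.9058       6,053.8117
  2     3,375.00     2,714.7137     5,429.4275      16,288.2825
  3     3,375.00     2,434.7209     7,304.1626      29,216.6502
  4     3,375.00     2,183.6061     8,734.4246      43,672.1229
  5    53,375.00    30,971.5935   154,857.9677     929,147.8062
  Σ                 41,331.5401   179,352.8882   1,024,378.6735
P = 41,331.5401.
Convexity = Σ t(t+1)·PV / [P·(1+y)²] = 1,024,378.6735 / (41,331.5401 × 1.243225) = 19.93560.

19.936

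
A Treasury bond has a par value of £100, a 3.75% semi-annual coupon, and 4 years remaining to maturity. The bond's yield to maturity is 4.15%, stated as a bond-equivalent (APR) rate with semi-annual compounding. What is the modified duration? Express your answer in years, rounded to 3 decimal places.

3.673 years

Periodic yield y = 0.02075. First find Macaulay duration:
  t   CF        PV=CF/(1+0.02075)^t    t·PV
  1        1.875         1.8369         1.8369
  2        1.875         1.7995         3.5991
  3        1.875         1.7630         5.2889
  4        1.875         1.7271         6.9085
  5        1.875         1.6920         8.4601
  6        1.875         1.6576         9.9457
  7        1.875         1.6239        11.3675
  8      101.875        86.4396       691.5164
  Σ                     98.5396       738.9230
P = 98.5396; Macaulay duration = 738.9230 / 98.5396 = 7.49874 half-year periods = 3.74937 years.
Modified duration = D_Mac / (1 + y) = 3.74937 / 1.02075 = 3.67315 years.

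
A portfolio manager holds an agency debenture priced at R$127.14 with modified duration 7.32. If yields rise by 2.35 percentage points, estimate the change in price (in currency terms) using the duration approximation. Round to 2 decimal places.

-R$21.87

Duration approximation: ΔP/P ≈ -D_mod · Δy = -7.32 × (+0.0235) = -0.172020.
ΔP ≈ 127.14 × (-0.172020) = -21.8706228.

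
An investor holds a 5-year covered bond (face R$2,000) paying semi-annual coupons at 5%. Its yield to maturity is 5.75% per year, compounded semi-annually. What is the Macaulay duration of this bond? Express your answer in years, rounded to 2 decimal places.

Periodic yield y = 0.02875. Discount each cash flow and weight by its period:
  t   CF        PV=CF/(1+0.02875)^t    t·PV
  1        50.00        48.6027        48.6027
  2        50.00        47.2444        94.4888
  3        50.00        45.9241       137.7722
  4        50.00        44.6407       178.5626
  5        50.00        43.3931       216.9655
  6        50.00        42.1804       253.0825
  7        50.00        41.0016       287.0114
  8        50.00        39.8558       318.8462
  9        50.00        38.7419       348.6775
  10    2,050.00     1,544.0287    15,440.2874
  Σ                  1,935.6134    17,324.2968
Price P = Σ PV = 1,935.6134.
Macaulay duration = Σ(t·PV) / P = 17,324.2968 / 1,935.6134 = 8.95029 half-year periods.
In years: 8.95029 / 2 = 4.47514 years.

4.48 years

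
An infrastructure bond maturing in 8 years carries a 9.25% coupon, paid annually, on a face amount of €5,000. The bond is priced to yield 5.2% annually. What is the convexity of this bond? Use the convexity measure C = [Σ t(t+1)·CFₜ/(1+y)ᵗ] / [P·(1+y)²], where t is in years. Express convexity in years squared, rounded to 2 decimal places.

With y = 0.052:
  t   CF        PV=CF/(1+0.052)^t    t·PV        t(t+1)·PV
  1       462.50       439.6388       439.6388         879.2776
  2       462.50       417.9076       835.8152       2,507.4455
  3       462.50       397.2506     1,191.7517       4,767.0067
  4       462.50       377.6146     1,510.4584       7,552.2920
  5       462.50       358.9492     1,794.7462      10,768.4772
  6       462.50       341.2065     2,047.2390      14,330.6731
  7       462.50       324.3408     2,270.3855      18,163.0837
  8     5,462.50     3,641.3760    29,131.0084     262,179.0756
  Σ                  6,298.2841    39,221.0431     321,147.3314
P = 6,298.2841.
Convexity = Σ t(t+1)·PV / [P·(1+y)²] = 321,147.3314 / (6,298.2841 × 1.106704) = 46.07343.

46.07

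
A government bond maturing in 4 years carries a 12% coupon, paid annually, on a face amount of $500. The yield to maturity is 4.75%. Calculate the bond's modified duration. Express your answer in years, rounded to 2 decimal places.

3.31 years

Periodic yield y = 0.0475. First find Macaulay duration:
  t   CF        PV=CF/(1+0.0475)^t    t·PV
  1        60.00        57.2792        57.2792
  2        60.00        54.6818       109.3637
  3        60.00        52.2022       156.6067
  4       560.00       465.1274     1,860.5095
  Σ                    629.2907     2,183.7592
P = 629.2907; Macaulay duration = 2,183.7592 / 629.2907 = 3.47019 years.
Modified duration = D_Mac / (1 + y) = 3.47019 / 1.0475 = 3.31283 years.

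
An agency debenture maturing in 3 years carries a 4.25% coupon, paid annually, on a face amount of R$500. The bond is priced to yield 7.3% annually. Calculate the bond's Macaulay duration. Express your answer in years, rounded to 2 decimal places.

Periodic yield y = 0.073. Discount each cash flow and weight by its year:
  t   CF        PV=CF/(1+0.073)^t    t·PV
  1        21.25        19.8043        19.8043
  2        21.25        18.4569        36.9139
  3       521.25       421.9363     1,265.8089
  Σ                    460.1975     1,322.5271
Price P = Σ PV = 460.1975.
Macaulay duration = Σ(t·PV) / P = 1,322.5271 / 460.1975 = 2.87382 years.

2.87 years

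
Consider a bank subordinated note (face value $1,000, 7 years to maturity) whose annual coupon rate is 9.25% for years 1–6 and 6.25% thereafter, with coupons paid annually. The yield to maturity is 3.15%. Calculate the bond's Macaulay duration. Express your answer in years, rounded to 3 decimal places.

5.678 years

Periodic yield y = 0.0315. Discount each cash flow and weight by its year:
  t   CF        PV=CF/(1+0.0315)^t    t·PV
  1        92.50        89.6752        89.6752
  2        92.50        86.9367       173.8734
  3        92.50        84.2818       252.8455
  4        92.50        81.7080       326.8322
  5        92.50        79.2128       396.0642
  6        92.50        76.7938       460.7630
  7     1,062.50       855.1540     5,986.0777
  Σ                  1,353.7625     7,686.1313
Price P = Σ PV = 1,353.7625.
Macaulay duration = Σ(t·PV) / P = 7,686.1313 / 1,353.7625 = 5.67761 years.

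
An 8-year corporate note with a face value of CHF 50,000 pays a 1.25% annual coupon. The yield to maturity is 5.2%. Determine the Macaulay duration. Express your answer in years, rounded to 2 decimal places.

Periodic yield y = 0.052. Discount each cash flow and weight by its year:
  t   CF        PV=CF/(1+0.052)^t    t·PV
  1       625.00       594.1065       594.1065
  2       625.00       564.7400     1,129.4800
  3       625.00       536.8251     1,610.4752
  4       625.00       510.2900     2,041.1600
  5       625.00       485.0665     2,425.3327
  6       625.00       461.0899     2,766.5392
  7       625.00       438.2984     3,068.0885
  8    50,625.00    33,747.3066   269,978.4531
  Σ                 37,337.7229   283,613.6352
Price P = Σ PV = 37,337.7229.
Macaulay duration = Σ(t·PV) / P = 283,613.6352 / 37,337.7229 = 7.59590 years.

7.60 years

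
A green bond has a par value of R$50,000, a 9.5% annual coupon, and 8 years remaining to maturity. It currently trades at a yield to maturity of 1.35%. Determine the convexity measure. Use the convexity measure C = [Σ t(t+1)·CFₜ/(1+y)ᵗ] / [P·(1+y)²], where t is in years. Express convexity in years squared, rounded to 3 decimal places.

With y = 0.0135:
  t   CF        PV=CF/(1+0.0135)^t    t·PV        t(t+1)·PV
  1     4,750.00     4,686.7292     4,686.7292       9,373.4583
  2     4,750.00     4,624.3011     9,248.6022      27,745.8065
  3     4,750.00     4,562.7046    13,688.1137      54,752.4550
  4     4,750.00     4,501.9285    18,007.7142      90,038.5709
  5     4,750.00     4,441.9621    22,209.8103     133,258.8617
  6     4,750.00     4,382.7943    26,296.7660     184,077.3620
  7     4,750.00     4,324.4147    30,270.9031     242,167.2251
  8    54,750.00    49,180.6313   393,445.0505   3,541,005.4543
  Σ                 80,705.4658   517,853.6892   4,282,419.1938
P = 80,705.4658.
Convexity = Σ t(t+1)·PV / [P·(1+y)²] = 4,282,419.1938 / (80,705.4658 × 1.027182) = 51.65813.

51.658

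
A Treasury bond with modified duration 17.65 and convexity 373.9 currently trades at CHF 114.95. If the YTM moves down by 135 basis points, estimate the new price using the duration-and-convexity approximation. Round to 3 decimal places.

Duration effect: -D_mod·Δy = -17.65 × (-0.0135) = +0.238275
Convexity effect: ½·C·(Δy)² = 0.5 × 373.9 × (-0.0135)² = +0.0340716375
ΔP/P ≈ +0.238275 + 0.0340716375 = +0.2723466375
New price ≈ 114.95 × (1 + 0.2723466375) = 146.256245980625.

CHF 146.256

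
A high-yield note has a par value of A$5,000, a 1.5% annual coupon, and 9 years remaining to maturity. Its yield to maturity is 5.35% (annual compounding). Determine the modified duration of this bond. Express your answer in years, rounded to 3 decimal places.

Periodic yield y = 0.0535. First find Macaulay duration:
  t   CF        PV=CF/(1+0.0535)^t    t·PV
  1        75.00        71.1913        71.1913
  2        75.00        67.5760       135.1519
  3        75.00        64.1442       192.4327
  4        75.00        60.8868       243.5472
  5        75.00        57.7948       288.9739
  6        75.00        54.8598       329.1587
  7        75.00        52.0738       364.5168
  8        75.00        49.4294       395.4348
  9     5,075.00     3,174.8644    28,573.7800
  Σ                  3,652.8204    30,594.1872
P = 3,652.8204; Macaulay duration = 30,594.1872 / 3,652.8204 = 8.37550 years.
Modified duration = D_Mac / (1 + y) = 8.37550 / 1.0535 = 7.95016 years.

7.950 years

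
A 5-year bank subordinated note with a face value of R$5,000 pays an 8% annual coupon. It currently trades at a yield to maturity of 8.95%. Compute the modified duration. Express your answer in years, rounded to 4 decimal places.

Periodic yield y = 0.0895. First find Macaulay duration:
  t   CF        PV=CF/(1+0.0895)^t    t·PV
  1       400.00       367.1409       367.1409
  2       400.00       336.9811       673.9622
  3       400.00       309.2988       927.8965
  4       400.00       283.8906     1,135.5625
  5     5,400.00     3,517.6902    17,588.4509
  Σ                  4,815.0016    20,693.0130
P = 4,815.0016; Macaulay duration = 20,693.0130 / 4,815.0016 = 4.29761 years.
Modified duration = D_Mac / (1 + y) = 4.29761 / 1.0895 = 3.94457 years.

3.9446 years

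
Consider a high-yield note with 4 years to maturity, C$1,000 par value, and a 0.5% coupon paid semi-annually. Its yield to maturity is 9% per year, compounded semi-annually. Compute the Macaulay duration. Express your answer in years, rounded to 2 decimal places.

3.96 years

Periodic yield y = 0.045. Discount each cash flow and weight by its period:
  t   CF        PV=CF/(1+0.045)^t    t·PV
  1         2.50         2.3923         2.3923
  2         2.50         2.2893         4.5786
  3         2.50         2.1907         6.5722
  4         2.50         2.0964         8.3856
  5         2.50         2.0061        10.0306
  6         2.50         1.9197        11.5184
  7         2.50         1.8371        12.8595
  8     1,002.50       704.9431     5,639.5447
  Σ                    719.6748     5,695.8821
Price P = Σ PV = 719.6748.
Macaulay duration = Σ(t·PV) / P = 5,695.8821 / 719.6748 = 7.91452 half-year periods.
In years: 7.91452 / 2 = 3.95726 years.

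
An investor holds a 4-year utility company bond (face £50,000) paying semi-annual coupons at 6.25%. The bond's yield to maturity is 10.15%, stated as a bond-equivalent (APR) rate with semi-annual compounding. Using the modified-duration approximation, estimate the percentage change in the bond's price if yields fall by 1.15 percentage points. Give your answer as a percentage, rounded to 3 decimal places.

+3.904%

Periodic yield y = 0.05075. Modified duration first:
  t   CF        PV=CF/(1+0.05075)^t    t·PV
  1     1,562.50     1,487.0331     1,487.0331
  2     1,562.50     1,415.2111     2,830.4222
  3     1,562.50     1,346.8581     4,040.5742
  4     1,562.50     1,281.8064     5,127.2255
  5     1,562.50     1,219.8966     6,099.4832
  6     1,562.50     1,160.9770     6,965.8623
  7     1,562.50     1,104.9032     7,734.3225
  8    51,562.50    34,700.7432   277,605.9457
  Σ                 43,717.4287   311,890.8686
P = 43,717.4287; D_Mac = 7.13425 half-year periods = 3.56712 yrs; D_mod = 3.56712/(1+0.05075) = 3.39483 yrs.
ΔP/P ≈ -D_mod · Δy = -3.39483 × (-0.0115) = +0.039041 = +3.9041%.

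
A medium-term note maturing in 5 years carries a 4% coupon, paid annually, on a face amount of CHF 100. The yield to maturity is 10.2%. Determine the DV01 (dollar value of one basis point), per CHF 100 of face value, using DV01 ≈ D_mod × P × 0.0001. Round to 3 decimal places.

CHF 0.032

Periodic yield y = 0.102.
  t   CF        PV=CF/(1+0.102)^t    t·PV
  1         4.00         3.6298         3.6298
  2         4.00         3.2938         6.5876
  3         4.00         2.9889         8.9668
  4         4.00         2.7123        10.8491
  5       104.00        63.9920       319.9598
  Σ                     76.6167       349.9930
P = 76.6167; D_Mac = 4.56810 yrs; D_mod = 4.14528 yrs.
DV01 ≈ 4.14528 × 76.6167 × 0.0001 = 0.031760.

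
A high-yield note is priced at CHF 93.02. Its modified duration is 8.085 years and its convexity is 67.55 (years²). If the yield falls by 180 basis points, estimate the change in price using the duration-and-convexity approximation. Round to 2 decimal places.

+CHF 14.56

Duration effect: -D_mod·Δy = -8.085 × (-0.018) = +0.145530
Convexity effect: ½·C·(Δy)² = 0.5 × 67.55 × (-0.018)² = +0.0109431
ΔP/P ≈ +0.145530 + 0.0109431 = +0.1564731
ΔP ≈ 93.02 × (+0.1564731) = +14.555127762.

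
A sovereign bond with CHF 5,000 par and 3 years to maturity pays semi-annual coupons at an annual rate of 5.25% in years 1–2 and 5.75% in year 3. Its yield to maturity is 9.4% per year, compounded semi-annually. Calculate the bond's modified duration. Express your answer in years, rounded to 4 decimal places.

Periodic yield y = 0.047. First find Macaulay duration:
  t   CF        PV=CF/(1+0.047)^t    t·PV
  1       131.25       125.3582       125.3582
  2       131.25       119.7308       239.4616
  3       131.25       114.3561       343.0682
  4       131.25       109.2226       436.8905
  5       143.75       114.2548       571.2740
  6     5,143.75     3,904.8087    23,428.8522
  Σ                  4,487.7312    25,144.9047
P = 4,487.7312; Macaulay duration = 25,144.9047 / 4,487.7312 = 5.60303 half-year periods = 2.80152 years.
Modified duration = D_Mac / (1 + y) = 2.80152 / 1.047 = 2.67576 years.

2.6758 years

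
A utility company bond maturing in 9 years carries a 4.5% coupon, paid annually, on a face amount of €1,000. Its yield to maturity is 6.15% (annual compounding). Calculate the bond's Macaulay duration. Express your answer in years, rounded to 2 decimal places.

Periodic yield y = 0.0615. Discount each cash flow and weight by its year:
  t   CF        PV=CF/(1+0.0615)^t    t·PV
  1        45.00        42.3928        42.3928
  2        45.00        39.9367        79.8735
  3        45.00        37.6229       112.8688
  4        45.00        35.4432       141.7727
  5        45.00        33.3897       166.9485
  6        45.00        31.4552       188.7312
  7        45.00        29.6328       207.4295
  8        45.00        27.9160       223.3277
  9     1,045.00       610.7118     5,496.4061
  Σ                    888.5011     6,659.7508
Price P = Σ PV = 888.5011.
Macaulay duration = Σ(t·PV) / P = 6,659.7508 / 888.5011 = 7.49549 years.

7.50 years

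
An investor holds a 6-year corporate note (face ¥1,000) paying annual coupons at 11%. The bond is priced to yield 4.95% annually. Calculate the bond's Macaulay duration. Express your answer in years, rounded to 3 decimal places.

Periodic yield y = 0.0495. Discount each cash flow and weight by its year:
  t   CF        PV=CF/(1+0.0495)^t    t·PV
  1       110.00       104.8118       104.8118
  2       110.00        99.8683       199.7367
  3       110.00        95.1580       285.4740
  4       110.00        90.6699       362.6794
  5       110.00        86.3934       431.9669
  6     1,110.00       830.6696     4,984.0177
  Σ                  1,307.5710     6,368.6865
Price P = Σ PV = 1,307.5710.
Macaulay duration = Σ(t·PV) / P = 6,368.6865 / 1,307.5710 = 4.87062 years.

4.871 years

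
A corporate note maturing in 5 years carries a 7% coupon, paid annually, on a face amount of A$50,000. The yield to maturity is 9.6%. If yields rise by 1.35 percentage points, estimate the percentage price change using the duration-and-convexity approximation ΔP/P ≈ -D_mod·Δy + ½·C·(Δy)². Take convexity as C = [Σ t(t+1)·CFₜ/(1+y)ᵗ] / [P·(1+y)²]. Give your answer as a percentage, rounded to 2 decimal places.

With y = 0.096:
  t   CF        PV=CF/(1+0.096)^t    t·PV        t(t+1)·PV
  1     3,500.00     3,193.4307     3,193.4307       6,386.8613
  2     3,500.00     2,913.7141     5,827.4282      17,482.2846
  3     3,500.00     2,658.4983     7,975.4948      31,901.9792
  4     3,500.00     2,425.6371     9,702.5484      48,512.7421
  5    53,500.00    33,829.9232   169,149.6158   1,014,897.6946
  Σ                 45,021.2033   195,848.5179   1,119,181.5619
P = 45,021.2033; D_Mac = 4.35014 yrs; D_mod = 3.96911 yrs; C = 20.69485.
Duration effect: -3.96911 × (+0.0135) = -0.053583
Convexity effect: 0.5 × 20.69485 × (0.0135)² = +0.0018858
ΔP/P ≈ -0.053583 + 0.0018858 = -0.051697 = -5.1697%.

-5.17%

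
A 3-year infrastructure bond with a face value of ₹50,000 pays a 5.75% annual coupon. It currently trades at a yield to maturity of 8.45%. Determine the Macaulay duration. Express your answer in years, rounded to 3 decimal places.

2.834 years

Periodic yield y = 0.0845. Discount each cash flow and weight by its year:
  t   CF        PV=CF/(1+0.0845)^t    t·PV
  1     2,875.00     2,650.9912     2,650.9912
  2     2,875.00     2,444.4364     4,888.8727
  3    52,875.00    41,453.5484   124,360.6451
  Σ                 46,548.9760   131,900.5090
Price P = Σ PV = 46,548.9760.
Macaulay duration = Σ(t·PV) / P = 131,900.5090 / 46,548.9760 = 2.83359 years.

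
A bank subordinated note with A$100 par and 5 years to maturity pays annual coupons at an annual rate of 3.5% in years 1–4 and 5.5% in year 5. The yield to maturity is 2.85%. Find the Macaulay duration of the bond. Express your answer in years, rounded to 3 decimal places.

4.684 years

Periodic yield y = 0.0285. Discount each cash flow and weight by its year:
  t   CF        PV=CF/(1+0.0285)^t    t·PV
  1         3.50         3.4030         3.4030
  2         3.50         3.3087         6.6174
  3         3.50         3.2170         9.6511
  4         3.50         3.1279        12.5115
  5       105.50        91.6708       458.3540
  Σ                    104.7274       490.5370
Price P = Σ PV = 104.7274.
Macaulay duration = Σ(t·PV) / P = 490.5370 / 104.7274 = 4.68394 years.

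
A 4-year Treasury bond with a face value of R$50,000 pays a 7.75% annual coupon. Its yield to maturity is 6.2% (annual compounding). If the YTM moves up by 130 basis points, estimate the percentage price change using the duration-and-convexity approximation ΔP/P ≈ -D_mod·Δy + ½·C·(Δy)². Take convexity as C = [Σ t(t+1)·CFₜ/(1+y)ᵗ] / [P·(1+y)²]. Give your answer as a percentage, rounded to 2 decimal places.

With y = 0.062:
  t   CF        PV=CF/(1+0.062)^t    t·PV        t(t+1)·PV
  1     3,875.00     3,648.7759     3,648.7759       7,297.5518
  2     3,875.00     3,435.7588     6,871.5177      20,614.5531
  3     3,875.00     3,235.1778     9,705.5335      38,822.1339
  4    53,875.00    42,353.4913   169,413.9652     847,069.8262
  Σ                 52,673.2039   189,639.7923     913,804.0649
P = 52,673.2039; D_Mac = 3.60031 yrs; D_mod = 3.39012 yrs; C = 15.38205.
Duration effect: -3.39012 × (+0.013) = -0.044072
Convexity effect: 0.5 × 15.38205 × (0.013)² = +0.0012998
ΔP/P ≈ -0.044072 + 0.0012998 = -0.042772 = -4.2772%.

-4.28%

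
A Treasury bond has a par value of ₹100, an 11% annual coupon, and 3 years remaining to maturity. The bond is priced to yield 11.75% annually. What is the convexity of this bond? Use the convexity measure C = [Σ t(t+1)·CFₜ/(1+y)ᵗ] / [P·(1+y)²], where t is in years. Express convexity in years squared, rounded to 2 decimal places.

8.38

With y = 0.1175:
  t   CF        PV=CF/(1+0.1175)^t    t·PV        t(t+1)·PV
  1        11.00         9.8434         9.8434          19.6868
  2        11.00         8.8084        17.6168          52.8505
  3       111.00        79.5390       238.6171         954.4686
  Σ                     98.1909       266.0774       1,027.0058
P = 98.1909.
Convexity = Σ t(t+1)·PV / [P·(1+y)²] = 1,027.0058 / (98.1909 × 1.248806) = 8.37542.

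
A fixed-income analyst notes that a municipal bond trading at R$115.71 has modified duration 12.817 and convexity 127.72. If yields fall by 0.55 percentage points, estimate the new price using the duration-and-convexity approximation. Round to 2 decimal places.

Duration effect: -D_mod·Δy = -12.817 × (-0.0055) = +0.0704935
Convexity effect: ½·C·(Δy)² = 0.5 × 127.72 × (-0.0055)² = +0.001931765
ΔP/P ≈ +0.0704935 + 0.001931765 = +0.072425265
New price ≈ 115.71 × (1 + 0.072425265) = 124.09032741315.

R$124.09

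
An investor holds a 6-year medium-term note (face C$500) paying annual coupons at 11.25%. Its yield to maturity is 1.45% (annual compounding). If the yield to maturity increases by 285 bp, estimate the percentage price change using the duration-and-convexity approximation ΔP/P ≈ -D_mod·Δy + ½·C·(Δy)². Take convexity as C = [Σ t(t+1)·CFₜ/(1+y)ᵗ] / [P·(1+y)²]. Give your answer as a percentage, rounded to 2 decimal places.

-12.64%

With y = 0.0145:
  t   CF        PV=CF/(1+0.0145)^t    t·PV        t(t+1)·PV
  1        56.25        55.4460        55.4460         110.8921
  2        56.25        54.6536       109.3071         327.9213
  3        56.25        53.8724       161.6172         646.4689
  4        56.25        53.1024       212.4097       1,062.0484
  5        56.25        52.3434       261.7172       1,570.3032
  6       556.25       510.2203     3,061.3217      21,429.2517
  Σ                    779.6381     3,861.8189      25,146.8856
P = 779.6381; D_Mac = 4.95335 yrs; D_mod = 4.88255 yrs; C = 31.33914.
Duration effect: -4.88255 × (+0.0285) = -0.139153
Convexity effect: 0.5 × 31.33914 × (0.0285)² = +0.0127276
ΔP/P ≈ -0.139153 + 0.0127276 = -0.126425 = -12.6425%.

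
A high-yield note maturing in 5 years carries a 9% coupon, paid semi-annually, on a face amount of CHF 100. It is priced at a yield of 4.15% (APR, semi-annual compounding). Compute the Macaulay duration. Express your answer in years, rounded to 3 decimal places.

4.228 years

Periodic yield y = 0.02075. Discount each cash flow and weight by its period:
  t   CF        PV=CF/(1+0.02075)^t    t·PV
  1         4.50         4.4085         4.4085
  2         4.50         4.3189         8.6378
  3         4.50         4.2311        12.6933
  4         4.50         4.1451        16.5804
  5         4.50         4.0608        20.3042
  6         4.50         3.9783        23.8697
  7         4.50         3.8974        27.2819
  8         4.50         3.8182        30.5455
  9         4.50         3.7406        33.6651
  10      104.50        85.0986       850.9860
  Σ                    121.6975     1,028.9725
Price P = Σ PV = 121.6975.
Macaulay duration = Σ(t·PV) / P = 1,028.9725 / 121.6975 = 8.45516 half-year periods.
In years: 8.45516 / 2 = 4.22758 years.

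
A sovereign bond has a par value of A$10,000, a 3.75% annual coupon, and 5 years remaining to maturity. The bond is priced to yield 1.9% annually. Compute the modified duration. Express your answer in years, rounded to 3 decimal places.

Periodic yield y = 0.019. First find Macaulay duration:
  t   CF        PV=CF/(1+0.019)^t    t·PV
  1       375.00       368.0079       368.0079
  2       375.00       361.1461       722.2922
  3       375.00       354.4122     1,063.2367
  4       375.00       347.8040     1,391.2159
  5    10,375.00     9,443.1565    47,215.7823
  Σ                 10,874.5266    50,760.5349
P = 10,874.5266; Macaulay duration = 50,760.5349 / 10,874.5266 = 4.66784 years.
Modified duration = D_Mac / (1 + y) = 4.66784 / 1.019 = 4.58080 years.

4.581 years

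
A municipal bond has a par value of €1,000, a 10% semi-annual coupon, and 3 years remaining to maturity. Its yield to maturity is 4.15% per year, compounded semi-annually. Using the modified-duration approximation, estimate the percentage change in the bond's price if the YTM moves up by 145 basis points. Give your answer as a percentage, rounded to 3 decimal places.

-3.825%

Periodic yield y = 0.02075. Modified duration first:
  t   CF        PV=CF/(1+0.02075)^t    t·PV
  1        50.00        48.9836        48.9836
  2        50.00        47.9878        95.9757
  3        50.00        47.0123       141.0370
  4        50.00        46.0567       184.2266
  5        50.00        45.1204       225.6021
  6     1,050.00       928.2671     5,569.6027
  Σ                  1,163.4280     6,265.4277
P = 1,163.4280; D_Mac = 5.38532 half-year periods = 2.69266 yrs; D_mod = 2.69266/(1+0.02075) = 2.63792 yrs.
ΔP/P ≈ -D_mod · Δy = -2.63792 × (+0.0145) = -0.038250 = -3.8250%.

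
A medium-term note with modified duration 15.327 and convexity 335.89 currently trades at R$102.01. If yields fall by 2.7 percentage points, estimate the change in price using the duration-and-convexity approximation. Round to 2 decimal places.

+R$54.70

Duration effect: -D_mod·Δy = -15.327 × (-0.027) = +0.413829
Convexity effect: ½·C·(Δy)² = 0.5 × 335.89 × (-0.027)² = +0.122431905
ΔP/P ≈ +0.413829 + 0.122431905 = +0.536260905
ΔP ≈ 102.01 × (+0.536260905) = +54.70397491905.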